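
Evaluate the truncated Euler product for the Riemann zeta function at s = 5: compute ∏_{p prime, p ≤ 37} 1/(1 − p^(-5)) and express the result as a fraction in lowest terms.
∏ = 132487865367718741281556988782580603348847966827605/127769623698019954360176628845208514576475652988928

The primes p ≤ 37 are [2, 3, 5, 7, 11, 13, 17, 19, 23, 29, 31, 37]. For each prime, (1 − 1/p^5)^(-1) = p^5 / (p^5 − 1). The product is (1 − 1/2^5)^(-1), (1 − 1/3^5)^(-1), (1 − 1/5^5)^(-1), (1 − 1/7^5)^(-1), (1 − 1/11^5)^(-1), (1 − 1/13^5)^(-1), (1 − 1/17^5)^(-1), (1 − 1/19^5)^(-1), (1 − 1/23^5)^(-1), (1 − 1/29^5)^(-1), (1 − 1/31^5)^(-1), (1 − 1/37^5)^(-1) = ∏ p^5 / (p^5 − 1) = 132487865367718741281556988782580603348847966827605/127769623698019954360176628845208514576475652988928.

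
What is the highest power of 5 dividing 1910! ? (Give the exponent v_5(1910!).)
v_5(1910!) = 476

Legendre's formula: v_p(n!) = Σ_{k ≥ 1} ⌊n / p^k⌋. For p = 5, n = 1910, the terms are:
  ⌊1910/5^1⌋ = ⌊1910/5⌋ = 382
  ⌊1910/5^2⌋ = ⌊1910/25⌋ = 76
  ⌊1910/5^3⌋ = ⌊1910/125⌋ = 15
  ⌊1910/5^4⌋ = ⌊1910/625⌋ = 3
(the next term ⌊1910/5^5⌋ = 0, terminating the sum). Summing: v_5(1910!) = 382 + 76 + 15 + 3 = 476.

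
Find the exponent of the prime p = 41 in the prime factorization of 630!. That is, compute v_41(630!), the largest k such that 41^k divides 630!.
v_41(630!) = 15

Legendre's formula: v_p(n!) = Σ_{k ≥ 1} ⌊n / p^k⌋. For p = 41, n = 630, the terms are:
  ⌊630/41^1⌋ = ⌊630/41⌋ = 15
(the next term ⌊630/41^2⌋ = 0, terminating the sum). Summing: v_41(630!) = 15 = 15.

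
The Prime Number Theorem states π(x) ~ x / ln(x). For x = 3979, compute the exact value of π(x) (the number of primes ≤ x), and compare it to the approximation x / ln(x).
π(3979) = 549;  x/ln(x) ≈ 480.05;  relative error ≈ 12.56%.

Directly count primes up to 3979: π(3979) = 549. The PNT approximation gives 3979/ln(3979) ≈ 3979/8.28879 ≈ 480.05. Relative error (π(x) − x/ln(x)) / π(x) ≈ 12.56%; the approximation is known to undercount slightly (Li(x) is a better estimate).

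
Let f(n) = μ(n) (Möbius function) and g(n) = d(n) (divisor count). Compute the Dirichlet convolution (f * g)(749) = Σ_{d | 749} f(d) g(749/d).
(μ * d)(749) = 1

Divisors of 749: [1, 7, 107, 749]. For each d | 749:
  d = 1: μ(1) · d(749/1) = 1 · 4 = 4
  d = 7: μ(7) · d(749/7) = -1 · 2 = -2
  d = 107: μ(107) · d(749/107) = -1 · 2 = -2
  d = 749: μ(749) · d(749/749) = 1 · 1 = 1
Summing: (μ * d)(749) = 4 + -2 + -2 + 1 = 1.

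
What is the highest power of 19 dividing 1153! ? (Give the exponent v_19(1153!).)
v_19(1153!) = 63

Legendre's formula: v_p(n!) = Σ_{k ≥ 1} ⌊n / p^k⌋. For p = 19, n = 1153, the terms are:
  ⌊1153/19^1⌋ = ⌊1153/19⌋ = 60
  ⌊1153/19^2⌋ = ⌊1153/361⌋ = 3
(the next term ⌊1153/19^3⌋ = 0, terminating the sum). Summing: v_19(1153!) = 60 + 3 = 63.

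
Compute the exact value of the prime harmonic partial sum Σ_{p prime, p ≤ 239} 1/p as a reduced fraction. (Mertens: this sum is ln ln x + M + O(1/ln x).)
Σ 1/p = 2098799936456271323771652759516428422371386490386771476792994918184499649543226735989117756998751/1062411448280052319722448549835623701226301211611796930357321893850294264731624591303255041960530

π(239) = 52, so the primes ≤ 239 are [2, 3, 5, 7, 11, 13, 17, 19, 23, 29, 31, 37, 41, 43, 47, 53, 59, 61, 67, 71, 73, 79, 83, 89, 97, 101, 103, 107, 109, 113, 127, 131, 137, 139, 149, 151, 157, 163, 167, 173, 179, 181, 191, 193, 197, 199, 211, 223, 227, 229, 233, 239]. Summing 1/p over these primes: 2098799936456271323771652759516428422371386490386771476792994918184499649543226735989117756998751/1062411448280052319722448549835623701226301211611796930357321893850294264731624591303255041960530 ≈ 1.9755. Mertens estimate ln ln(239) + 0.2615 ≈ 1.9620.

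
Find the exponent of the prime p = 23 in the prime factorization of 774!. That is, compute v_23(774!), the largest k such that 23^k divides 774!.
v_23(774!) = 34

Legendre's formula: v_p(n!) = Σ_{k ≥ 1} ⌊n / p^k⌋. For p = 23, n = 774, the terms are:
  ⌊774/23^1⌋ = ⌊774/23⌋ = 33
  ⌊774/23^2⌋ = ⌊774/529⌋ = 1
(the next term ⌊774/23^3⌋ = 0, terminating the sum). Summing: v_23(774!) = 33 + 1 = 34.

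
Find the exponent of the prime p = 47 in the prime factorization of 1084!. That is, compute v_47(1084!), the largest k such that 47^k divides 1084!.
v_47(1084!) = 23

Legendre's formula: v_p(n!) = Σ_{k ≥ 1} ⌊n / p^k⌋. For p = 47, n = 1084, the terms are:
  ⌊1084/47^1⌋ = ⌊1084/47⌋ = 23
(the next term ⌊1084/47^2⌋ = 0, terminating the sum). Summing: v_47(1084!) = 23 = 23.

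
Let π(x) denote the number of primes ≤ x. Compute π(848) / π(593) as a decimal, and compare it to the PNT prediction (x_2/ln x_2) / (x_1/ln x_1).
π(848)/π(593) = 146/108 ≈ 1.3519;  PNT prediction ≈ 1.3542.

π(593) = 108 and π(848) = 146, so π(848)/π(593) ≈ 1.3519. The PNT-predicted ratio is (848/ln(848)) / (593/ln(593)) ≈ 1.3542. The two agree to within a few percent, as expected.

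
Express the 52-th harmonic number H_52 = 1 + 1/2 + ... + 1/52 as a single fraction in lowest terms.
H_52 = 14063600165435720745359/3099044504245996706400

Direct summation: H_52 = 1 + 1/2 + ... + 1/52. The least common denominator is lcm(1, ..., 52) = 3099044504245996706400; over this denominator the numerator is 3099044504245996706400 + 1549522252122998353200 + 1033014834748665568800 + 774761126061499176600 + 619808900849199341280 + 516507417374332784400 + 442720643463713815200 + 387380563030749588300 + 344338278249555189600 + 309904450424599670640 + 281731318567817882400 + 258253708687166392200 + 238388038788153592800 + 221360321731856907600 + 206602966949733113760 + 193690281515374794150 + 182296735543882159200 + 172169139124777594800 + 163107605486631405600 + 154952225212299835320 + 147573547821237938400 + 140865659283908941200 + 134741065401999856800 + 129126854343583196100 + 123961780169839868256 + 119194019394076796400 + 114779426083185063200 + 110680160865928453800 + 106863603594689541600 + 103301483474866556880 + 99969177556322474400 + 96845140757687397075 + 93910439522605960800 + 91148367771941079600 + 88544128692742763040 + 86084569562388797400 + 83757959574216127200 + 81553802743315702800 + 79462679596051197600 + 77476112606149917660 + 75586451323073090400 + 73786773910618969200 + 72070802424325504800 + 70432829641954470600 + 68867655649911037920 + 67370532700999928400 + 65937117111616951200 + 64563427171791598050 + 63245806209101973600 + 61980890084919934128 + 60765578514627386400 + 59597009697038398200 = 14063600165435720745359, so H_52 = 14063600165435720745359/3099044504245996706400 (already in lowest terms) ≈ 4.53804. (The PNT-adjacent estimate ln(52) + γ ≈ 4.52846 matches within O(1/n).)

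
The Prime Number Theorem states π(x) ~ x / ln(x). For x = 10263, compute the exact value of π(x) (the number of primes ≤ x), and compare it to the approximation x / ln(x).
π(10263) = 1258;  x/ln(x) ≈ 1111.16;  relative error ≈ 11.67%.

Directly count primes up to 10263: π(10263) = 1258. The PNT approximation gives 10263/ln(10263) ≈ 10263/9.23630 ≈ 1111.16. Relative error (π(x) − x/ln(x)) / π(x) ≈ 11.67%; the approximation is known to undercount slightly (Li(x) is a better estimate).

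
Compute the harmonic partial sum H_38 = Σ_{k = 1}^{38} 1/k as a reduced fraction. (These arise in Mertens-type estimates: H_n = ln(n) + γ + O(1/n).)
H_38 = 2053580969474233/485721041551200

Direct summation: H_38 = 1 + 1/2 + ... + 1/38. The least common denominator is lcm(1, ..., 38) = 5342931457063200; over this denominator the numerator is 5342931457063200 + 2671465728531600 + 1780977152354400 + 1335732864265800 + 1068586291412640 + 890488576177200 + 763275922437600 + 667866432132900 + 593659050784800 + 534293145706320 + 485721041551200 + 445244288088600 + 410994727466400 + 381637961218800 + 356195430470880 + 333933216066450 + 314290085709600 + 296829525392400 + 281206918792800 + 267146572853160 + 254425307479200 + 242860520775600 + 232301367698400 + 222622144044300 + 213717258282528 + 205497363733200 + 197886350261600 + 190818980609400 + 184239015760800 + 178097715235440 + 172352627647200 + 166966608033225 + 161907013850400 + 157145042854800 + 152655184487520 + 148414762696200 + 144403552893600 + 140603459396400 = 22589390664216563, so H_38 = 22589390664216563/5342931457063200; reducing by gcd(22589390664216563, 5342931457063200) = 11 gives 2053580969474233/485721041551200 ≈ 4.22790. (The PNT-adjacent estimate ln(38) + γ ≈ 4.21480 matches within O(1/n).)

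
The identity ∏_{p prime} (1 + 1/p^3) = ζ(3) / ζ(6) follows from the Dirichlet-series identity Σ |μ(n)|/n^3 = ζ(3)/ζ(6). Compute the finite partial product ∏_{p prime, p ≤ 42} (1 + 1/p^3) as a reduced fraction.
∏ = 19748514390846878817381777408/16714921165084221808965643495

The primes p ≤ 42 are [2, 3, 5, 7, 11, 13, 17, 19, 23, 29, 31, 37, 41]. For each, (1 + 1/p^3) = (p^3 + 1)/p^3. Multiplying these fractions over p ∈ [2, 3, 5, 7, 11, 13, 17, 19, 23, 29, 31, 37, 41] gives 19748514390846878817381777408/16714921165084221808965643495. (In the limit P → ∞ this tends to ζ(3)/ζ(6).)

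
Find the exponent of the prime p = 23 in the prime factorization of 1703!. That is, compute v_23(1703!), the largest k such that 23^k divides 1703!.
v_23(1703!) = 77

Legendre's formula: v_p(n!) = Σ_{k ≥ 1} ⌊n / p^k⌋. For p = 23, n = 1703, the terms are:
  ⌊1703/23^1⌋ = ⌊1703/23⌋ = 74
  ⌊1703/23^2⌋ = ⌊1703/529⌋ = 3
(the next term ⌊1703/23^3⌋ = 0, terminating the sum). Summing: v_23(1703!) = 74 + 3 = 77.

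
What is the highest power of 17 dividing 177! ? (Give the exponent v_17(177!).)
v_17(177!) = 10

Legendre's formula: v_p(n!) = Σ_{k ≥ 1} ⌊n / p^k⌋. For p = 17, n = 177, the terms are:
  ⌊177/17^1⌋ = ⌊177/17⌋ = 10
(the next term ⌊177/17^2⌋ = 0, terminating the sum). Summing: v_17(177!) = 10 = 10.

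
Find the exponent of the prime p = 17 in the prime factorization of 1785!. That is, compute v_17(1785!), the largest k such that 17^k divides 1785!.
v_17(1785!) = 111

Legendre's formula: v_p(n!) = Σ_{k ≥ 1} ⌊n / p^k⌋. For p = 17, n = 1785, the terms are:
  ⌊1785/17^1⌋ = ⌊1785/17⌋ = 105
  ⌊1785/17^2⌋ = ⌊1785/289⌋ = 6
(the next term ⌊1785/17^3⌋ = 0, terminating the sum). Summing: v_17(1785!) = 105 + 6 = 111.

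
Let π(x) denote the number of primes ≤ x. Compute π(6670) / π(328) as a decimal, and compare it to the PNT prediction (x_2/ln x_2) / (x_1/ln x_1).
π(6670)/π(328) = 859/66 ≈ 13.0152;  PNT prediction ≈ 13.3785.

π(328) = 66 and π(6670) = 859, so π(6670)/π(328) ≈ 13.0152. The PNT-predicted ratio is (6670/ln(6670)) / (328/ln(328)) ≈ 13.3785. The two agree to within a few percent, as expected.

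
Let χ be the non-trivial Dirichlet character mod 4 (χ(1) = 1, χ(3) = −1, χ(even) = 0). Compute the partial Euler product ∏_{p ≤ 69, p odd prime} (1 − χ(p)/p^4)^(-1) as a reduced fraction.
∏ = 1651066280281380138536686837541579766361280941939967829361597654494040671703/1669523570694536178861740034086625672835197425049896317943747132528787456000

The odd primes p ≤ 69 are [3, 5, 7, 11, 13, 17, 19, 23, 29, 31, 37, 41, 43, 47, 53, 59, 61, 67]. For each, χ(p) = 1 if p ≡ 1 mod 4, χ(p) = −1 if p ≡ 3 mod 4. Taking (1 − χ(p)/p^4)^(-1) = p^4/(p^4 − χ(p)): (1 − (-1)/3^4)^(-1) · (1 − (1)/5^4)^(-1) · (1 − (-1)/7^4)^(-1) · (1 − (-1)/11^4)^(-1) · (1 − (1)/13^4)^(-1) · (1 − (1)/17^4)^(-1) · (1 − (-1)/19^4)^(-1) · (1 − (-1)/23^4)^(-1) · (1 − (1)/29^4)^(-1) · (1 − (-1)/31^4)^(-1) · (1 − (1)/37^4)^(-1) · (1 − (1)/41^4)^(-1) · (1 − (-1)/43^4)^(-1) · (1 − (-1)/47^4)^(-1) · (1 − (1)/53^4)^(-1) · (1 − (-1)/59^4)^(-1) · (1 − (1)/61^4)^(-1) · (1 − (-1)/67^4)^(-1) = 1651066280281380138536686837541579766361280941939967829361597654494040671703/1669523570694536178861740034086625672835197425049896317943747132528787456000.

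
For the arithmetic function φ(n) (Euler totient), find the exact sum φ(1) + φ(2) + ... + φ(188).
Σ_{n ≤ 188} φ(n) = 10796

Compute φ(n) for each 1 ≤ n ≤ 188: φ(1) = 1, φ(2) = 1, φ(3) = 2, φ(4) = 2, φ(5) = 4, φ(6) = 2, φ(7) = 6, φ(8) = 4, φ(9) = 6, φ(10) = 4, φ(11) = 10, φ(12) = 4, φ(13) = 12, φ(14) = 6, φ(15) = 8, φ(16) = 8, φ(17) = 16, φ(18) = 6, φ(19) = 18, φ(20) = 8, φ(21) = 12, φ(22) = 10, φ(23) = 22, φ(24) = 8, φ(25) = 20, φ(26) = 12, φ(27) = 18, φ(28) = 12, φ(29) = 28, φ(30) = 8, φ(31) = 30, φ(32) = 16, φ(33) = 20, φ(34) = 16, φ(35) = 24, φ(36) = 12, φ(37) = 36, φ(38) = 18, φ(39) = 24, φ(40) = 16, φ(41) = 40, φ(42) = 12, φ(43) = 42, φ(44) = 20, φ(45) = 24, φ(46) = 22, φ(47) = 46, φ(48) = 16, φ(49) = 42, φ(50) = 20, φ(51) = 32, φ(52) = 24, φ(53) = 52, φ(54) = 18, φ(55) = 40, φ(56) = 24, φ(57) = 36, φ(58) = 28, φ(59) = 58, φ(60) = 16, φ(61) = 60, φ(62) = 30, φ(63) = 36, φ(64) = 32, φ(65) = 48, φ(66) = 20, φ(67) = 66, φ(68) = 32, φ(69) = 44, φ(70) = 24, φ(71) = 70, φ(72) = 24, φ(73) = 72, φ(74) = 36, φ(75) = 40, φ(76) = 36, φ(77) = 60, φ(78) = 24, φ(79) = 78, φ(80) = 32, φ(81) = 54, φ(82) = 40, φ(83) = 82, φ(84) = 24, φ(85) = 64, φ(86) = 42, φ(87) = 56, φ(88) = 40, φ(89) = 88, φ(90) = 24, φ(91) = 72, φ(92) = 44, φ(93) = 60, φ(94) = 46, φ(95) = 72, φ(96) = 32, φ(97) = 96, φ(98) = 42, φ(99) = 60, φ(100) = 40, φ(101) = 100, φ(102) = 32, φ(103) = 102, φ(104) = 48, φ(105) = 48, φ(106) = 52, φ(107) = 106, φ(108) = 36, φ(109) = 108, φ(110) = 40, φ(111) = 72, φ(112) = 48, φ(113) = 112, φ(114) = 36, φ(115) = 88, φ(116) = 56, φ(117) = 72, φ(118) = 58, φ(119) = 96, φ(120) = 32, φ(121) = 110, φ(122) = 60, φ(123) = 80, φ(124) = 60, φ(125) = 100, φ(126) = 36, φ(127) = 126, φ(128) = 64, φ(129) = 84, φ(130) = 48, φ(131) = 130, φ(132) = 40, φ(133) = 108, φ(134) = 66, φ(135) = 72, φ(136) = 64, φ(137) = 136, φ(138) = 44, φ(139) = 138, φ(140) = 48, φ(141) = 92, φ(142) = 70, φ(143) = 120, φ(144) = 48, φ(145) = 112, φ(146) = 72, φ(147) = 84, φ(148) = 72, φ(149) = 148, φ(150) = 40, φ(151) = 150, φ(152) = 72, φ(153) = 96, φ(154) = 60, φ(155) = 120, φ(156) = 48, φ(157) = 156, φ(158) = 78, φ(159) = 104, φ(160) = 64, φ(161) = 132, φ(162) = 54, φ(163) = 162, φ(164) = 80, φ(165) = 80, φ(166) = 82, φ(167) = 166, φ(168) = 48, φ(169) = 156, φ(170) = 64, φ(171) = 108, φ(172) = 84, φ(173) = 172, φ(174) = 56, φ(175) = 120, φ(176) = 80, φ(177) = 116, φ(178) = 88, φ(179) = 178, φ(180) = 48, φ(181) = 180, φ(182) = 72, φ(183) = 120, φ(184) = 88, φ(185) = 144, φ(186) = 60, φ(187) = 160, φ(188) = 92. Summing all 188 values: 10796. (Average order: Σ_{n ≤ x} φ(n) ~ (3/π²) x². For x = 188, (3/π²)·188² ≈ 10743.29.)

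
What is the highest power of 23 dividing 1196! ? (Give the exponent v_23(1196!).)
v_23(1196!) = 54

Legendre's formula: v_p(n!) = Σ_{k ≥ 1} ⌊n / p^k⌋. For p = 23, n = 1196, the terms are:
  ⌊1196/23^1⌋ = ⌊1196/23⌋ = 52
  ⌊1196/23^2⌋ = ⌊1196/529⌋ = 2
(the next term ⌊1196/23^3⌋ = 0, terminating the sum). Summing: v_23(1196!) = 52 + 2 = 54.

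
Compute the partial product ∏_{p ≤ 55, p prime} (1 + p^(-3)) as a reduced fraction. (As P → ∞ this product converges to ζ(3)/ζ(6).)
∏ = 1193284353855226596885466673602596175872/1009953283877483663098780766542609340885

The primes p ≤ 55 are [2, 3, 5, 7, 11, 13, 17, 19, 23, 29, 31, 37, 41, 43, 47, 53]. For each, (1 + 1/p^3) = (p^3 + 1)/p^3. Multiplying these fractions over p ∈ [2, 3, 5, 7, 11, 13, 17, 19, 23, 29, 31, 37, 41, 43, 47, 53] gives 1193284353855226596885466673602596175872/1009953283877483663098780766542609340885. (In the limit P → ∞ this tends to ζ(3)/ζ(6).)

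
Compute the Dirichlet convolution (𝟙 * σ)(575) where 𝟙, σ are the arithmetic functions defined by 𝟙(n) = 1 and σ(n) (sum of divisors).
(𝟙 * σ)(575) = 950

Divisors of 575: [1, 5, 23, 25, 115, 575]. For each d | 575:
  d = 1: 𝟙(1) · σ(575/1) = 1 · 744 = 744
  d = 5: 𝟙(5) · σ(575/5) = 1 · 144 = 144
  d = 23: 𝟙(23) · σ(575/23) = 1 · 31 = 31
  d = 25: 𝟙(25) · σ(575/25) = 1 · 24 = 24
  d = 115: 𝟙(115) · σ(575/115) = 1 · 6 = 6
  d = 575: 𝟙(575) · σ(575/575) = 1 · 1 = 1
Summing: (𝟙 * σ)(575) = 744 + 144 + 31 + 24 + 6 + 1 = 950.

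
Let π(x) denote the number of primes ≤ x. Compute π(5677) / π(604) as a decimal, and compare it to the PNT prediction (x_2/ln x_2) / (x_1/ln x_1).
π(5677)/π(604) = 747/110 ≈ 6.7909;  PNT prediction ≈ 6.9627.

π(604) = 110 and π(5677) = 747, so π(5677)/π(604) ≈ 6.7909. The PNT-predicted ratio is (5677/ln(5677)) / (604/ln(604)) ≈ 6.9627. The two agree to within a few percent, as expected.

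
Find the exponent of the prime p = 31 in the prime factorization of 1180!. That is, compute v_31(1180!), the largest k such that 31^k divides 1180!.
v_31(1180!) = 39

Legendre's formula: v_p(n!) = Σ_{k ≥ 1} ⌊n / p^k⌋. For p = 31, n = 1180, the terms are:
  ⌊1180/31^1⌋ = ⌊1180/31⌋ = 38
  ⌊1180/31^2⌋ = ⌊1180/961⌋ = 1
(the next term ⌊1180/31^3⌋ = 0, terminating the sum). Summing: v_31(1180!) = 38 + 1 = 39.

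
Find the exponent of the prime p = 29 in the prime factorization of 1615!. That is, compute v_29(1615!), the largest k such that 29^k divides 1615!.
v_29(1615!) = 56

Legendre's formula: v_p(n!) = Σ_{k ≥ 1} ⌊n / p^k⌋. For p = 29, n = 1615, the terms are:
  ⌊1615/29^1⌋ = ⌊1615/29⌋ = 55
  ⌊1615/29^2⌋ = ⌊1615/841⌋ = 1
(the next term ⌊1615/29^3⌋ = 0, terminating the sum). Summing: v_29(1615!) = 55 + 1 = 56.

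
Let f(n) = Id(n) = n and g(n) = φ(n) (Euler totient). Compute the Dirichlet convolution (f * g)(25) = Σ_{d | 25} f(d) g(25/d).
(Id * φ)(25) = 65

Divisors of 25: [1, 5, 25]. For each d | 25:
  d = 1: Id(1) · φ(25/1) = 1 · 20 = 20
  d = 5: Id(5) · φ(25/5) = 5 · 4 = 20
  d = 25: Id(25) · φ(25/25) = 25 · 1 = 25
Summing: (Id * φ)(25) = 20 + 20 + 25 = 65.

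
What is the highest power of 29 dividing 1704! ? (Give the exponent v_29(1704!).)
v_29(1704!) = 60

Legendre's formula: v_p(n!) = Σ_{k ≥ 1} ⌊n / p^k⌋. For p = 29, n = 1704, the terms are:
  ⌊1704/29^1⌋ = ⌊1704/29⌋ = 58
  ⌊1704/29^2⌋ = ⌊1704/841⌋ = 2
(the next term ⌊1704/29^3⌋ = 0, terminating the sum). Summing: v_29(1704!) = 58 + 2 = 60.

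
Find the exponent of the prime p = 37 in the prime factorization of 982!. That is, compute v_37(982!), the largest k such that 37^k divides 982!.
v_37(982!) = 26

Legendre's formula: v_p(n!) = Σ_{k ≥ 1} ⌊n / p^k⌋. For p = 37, n = 982, the terms are:
  ⌊982/37^1⌋ = ⌊982/37⌋ = 26
(the next term ⌊982/37^2⌋ = 0, terminating the sum). Summing: v_37(982!) = 26 = 26.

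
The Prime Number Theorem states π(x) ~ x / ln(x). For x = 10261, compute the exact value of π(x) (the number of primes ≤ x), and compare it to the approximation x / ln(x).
π(10261) = 1258;  x/ln(x) ≈ 1110.97;  relative error ≈ 11.69%.

Directly count primes up to 10261: π(10261) = 1258. The PNT approximation gives 10261/ln(10261) ≈ 10261/9.23611 ≈ 1110.97. Relative error (π(x) − x/ln(x)) / π(x) ≈ 11.69%; the approximation is known to undercount slightly (Li(x) is a better estimate).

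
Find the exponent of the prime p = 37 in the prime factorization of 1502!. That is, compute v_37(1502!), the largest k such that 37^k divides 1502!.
v_37(1502!) = 41

Legendre's formula: v_p(n!) = Σ_{k ≥ 1} ⌊n / p^k⌋. For p = 37, n = 1502, the terms are:
  ⌊1502/37^1⌋ = ⌊1502/37⌋ = 40
  ⌊1502/37^2⌋ = ⌊1502/1369⌋ = 1
(the next term ⌊1502/37^3⌋ = 0, terminating the sum). Summing: v_37(1502!) = 40 + 1 = 41.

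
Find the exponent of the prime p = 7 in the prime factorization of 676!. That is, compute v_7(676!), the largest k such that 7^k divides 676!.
v_7(676!) = 110

Legendre's formula: v_p(n!) = Σ_{k ≥ 1} ⌊n / p^k⌋. For p = 7, n = 676, the terms are:
  ⌊676/7^1⌋ = ⌊676/7⌋ = 96
  ⌊676/7^2⌋ = ⌊676/49⌋ = 13
  ⌊676/7^3⌋ = ⌊676/343⌋ = 1
(the next term ⌊676/7^4⌋ = 0, terminating the sum). Summing: v_7(676!) = 96 + 13 + 1 = 110.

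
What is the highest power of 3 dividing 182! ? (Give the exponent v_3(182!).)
v_3(182!) = 88

Legendre's formula: v_p(n!) = Σ_{k ≥ 1} ⌊n / p^k⌋. For p = 3, n = 182, the terms are:
  ⌊182/3^1⌋ = ⌊182/3⌋ = 60
  ⌊182/3^2⌋ = ⌊182/9⌋ = 20
  ⌊182/3^3⌋ = ⌊182/27⌋ = 6
  ⌊182/3^4⌋ = ⌊182/81⌋ = 2
(the next term ⌊182/3^5⌋ = 0, terminating the sum). Summing: v_3(182!) = 60 + 20 + 6 + 2 = 88.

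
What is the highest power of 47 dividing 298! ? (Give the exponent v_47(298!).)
v_47(298!) = 6

Legendre's formula: v_p(n!) = Σ_{k ≥ 1} ⌊n / p^k⌋. For p = 47, n = 298, the terms are:
  ⌊298/47^1⌋ = ⌊298/47⌋ = 6
(the next term ⌊298/47^2⌋ = 0, terminating the sum). Summing: v_47(298!) = 6 = 6.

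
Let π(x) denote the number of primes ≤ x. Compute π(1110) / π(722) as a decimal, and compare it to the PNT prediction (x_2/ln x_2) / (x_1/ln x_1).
π(1110)/π(722) = 186/128 ≈ 1.4531;  PNT prediction ≈ 1.4431.

π(722) = 128 and π(1110) = 186, so π(1110)/π(722) ≈ 1.4531. The PNT-predicted ratio is (1110/ln(1110)) / (722/ln(722)) ≈ 1.4431. The two agree to within a few percent, as expected.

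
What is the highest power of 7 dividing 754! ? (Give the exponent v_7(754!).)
v_7(754!) = 124

Legendre's formula: v_p(n!) = Σ_{k ≥ 1} ⌊n / p^k⌋. For p = 7, n = 754, the terms are:
  ⌊754/7^1⌋ = ⌊754/7⌋ = 107
  ⌊754/7^2⌋ = ⌊754/49⌋ = 15
  ⌊754/7^3⌋ = ⌊754/343⌋ = 2
(the next term ⌊754/7^4⌋ = 0, terminating the sum). Summing: v_7(754!) = 107 + 15 + 2 = 124.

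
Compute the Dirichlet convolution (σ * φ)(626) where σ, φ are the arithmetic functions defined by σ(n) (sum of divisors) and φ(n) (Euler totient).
(σ * φ)(626) = 2504

Divisors of 626: [1, 2, 313, 626]. For each d | 626:
  d = 1: σ(1) · φ(626/1) = 1 · 312 = 312
  d = 2: σ(2) · φ(626/2) = 3 · 312 = 936
  d = 313: σ(313) · φ(626/313) = 314 · 1 = 314
  d = 626: σ(626) · φ(626/626) = 942 · 1 = 942
Summing: (σ * φ)(626) = 312 + 936 + 314 + 942 = 2504.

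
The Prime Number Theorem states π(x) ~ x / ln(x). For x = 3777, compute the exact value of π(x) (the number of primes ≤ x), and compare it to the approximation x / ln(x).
π(3777) = 525;  x/ln(x) ≈ 458.56;  relative error ≈ 12.66%.

Directly count primes up to 3777: π(3777) = 525. The PNT approximation gives 3777/ln(3777) ≈ 3777/8.23669 ≈ 458.56. Relative error (π(x) − x/ln(x)) / π(x) ≈ 12.66%; the approximation is known to undercount slightly (Li(x) is a better estimate).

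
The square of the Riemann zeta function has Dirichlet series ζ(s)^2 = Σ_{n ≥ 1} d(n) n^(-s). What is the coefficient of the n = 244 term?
d(244) = 6

ζ(s)^2 = (Σ 1/m^s)(Σ 1/k^s). The coefficient of 1/n^s in the product is the number of ordered pairs (m, k) with mk = n, which equals d(n). For n = 244, divisors are [1, 2, 4, 61, 122, 244], so d(244) = 6.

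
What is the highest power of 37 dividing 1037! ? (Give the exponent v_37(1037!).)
v_37(1037!) = 28

Legendre's formula: v_p(n!) = Σ_{k ≥ 1} ⌊n / p^k⌋. For p = 37, n = 1037, the terms are:
  ⌊1037/37^1⌋ = ⌊1037/37⌋ = 28
(the next term ⌊1037/37^2⌋ = 0, terminating the sum). Summing: v_37(1037!) = 28 = 28.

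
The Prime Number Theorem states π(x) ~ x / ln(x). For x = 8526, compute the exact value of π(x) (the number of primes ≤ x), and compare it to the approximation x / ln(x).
π(8526) = 1062;  x/ln(x) ≈ 942.01;  relative error ≈ 11.30%.

Directly count primes up to 8526: π(8526) = 1062. The PNT approximation gives 8526/ln(8526) ≈ 8526/9.05088 ≈ 942.01. Relative error (π(x) − x/ln(x)) / π(x) ≈ 11.30%; the approximation is known to undercount slightly (Li(x) is a better estimate).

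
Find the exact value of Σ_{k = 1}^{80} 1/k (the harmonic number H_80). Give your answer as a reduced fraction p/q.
H_80 = 4880292608058024066886120358155997/982844219842241906412811281988800

Direct summation: H_80 = 1 + 1/2 + ... + 1/80. The least common denominator is lcm(1, ..., 80) = 32433859254793982911622772305630400; over this denominator the numerator is 32433859254793982911622772305630400 + 16216929627396991455811386152815200 + 10811286418264660970540924101876800 + 8108464813698495727905693076407600 + 6486771850958796582324554461126080 + 5405643209132330485270462050938400 + 4633408464970568987374681757947200 + 4054232406849247863952846538203800 + 3603762139421553656846974700625600 + 3243385925479398291162277230563040 + 2948532659526725719238433845966400 + 2702821604566165242635231025469200 + 2494912250368767916278674792740800 + 2316704232485284493687340878973600 + 2162257283652932194108184820375360 + 2027116203424623931976423269101900 + 1907874073811410759507221900331200 + 1801881069710776828423487350312800 + 1707045223936525416401198542401600 + 1621692962739699145581138615281520 + 1544469488323522995791560585982400 + 1474266329763362859619216922983200 + 1410167793686694909200990100244800 + 1351410802283082621317615512734600 + 1297354370191759316464910892225216 + 1247456125184383958139337396370400 + 1201254046473851218948991566875200 + 1158352116242642246843670439486800 + 1118408939820482169366302493297600 + 1081128641826466097054092410187680 + 1046253524348192997149121687278400 + 1013558101712311965988211634550950 + 982844219842241906412811281988800 + 953937036905705379753610950165600 + 926681692994113797474936351589440 + 900940534855388414211743675156400 + 876590790670107646260074927179200 + 853522611968262708200599271200800 + 831637416789589305426224930913600 + 810846481369849572790569307640760 + 791069737921804461259092007454400 + 772234744161761497895780292991200 + 754275796623115881665645867572800 + 737133164881681429809608461491600 + 720752427884310731369394940125120 + 705083896843347454600495050122400 + 690082111804127295991973878843200 + 675705401141541310658807756367300 + 661915494995795569624954536849600 + 648677185095879658232455446112608 + 635958024603803586502407300110400 + 623728062592191979069668698185200 + 611959608581018545502316458596800 + 600627023236925609474495783437600 + 589706531905345143847686769193280 + 579176058121321123421835219743400 + 569015074645508472133732847467200 + 559204469910241084683151246648800 + 549726428047355642569877496705600 + 540564320913233048527046205093840 + 531702610734327588715127414846400 + 523126762174096498574560843639200 + 514823162774507665263853528660800 + 506779050856155982994105817275475 + 498982450073753583255734958548160 + 491422109921120953206405640994400 + 484087451564089297188399586651200 + 476968518452852689876805475082800 + 470055931228898303066996700081600 + 463340846497056898737468175794720 + 456814919081605393121447497262400 + 450470267427694207105871837578200 + 444299441846492916597572223364800 + 438295395335053823130037463589600 + 432451456730586438821636964075072 + 426761305984131354100299635600400 + 421218951360960817034061977995200 + 415818708394794652713112465456800 + 410555180440430163438262940577600 + 405423240684924786395284653820380 = 161049656065914794207241971819147901, so H_80 = 161049656065914794207241971819147901/32433859254793982911622772305630400; reducing by gcd(161049656065914794207241971819147901, 32433859254793982911622772305630400) = 33 gives 4880292608058024066886120358155997/982844219842241906412811281988800 ≈ 4.96548. (The PNT-adjacent estimate ln(80) + γ ≈ 4.95924 matches within O(1/n).)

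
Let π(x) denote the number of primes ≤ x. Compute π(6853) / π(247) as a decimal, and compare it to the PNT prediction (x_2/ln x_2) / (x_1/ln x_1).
π(6853)/π(247) = 881/53 ≈ 16.6226;  PNT prediction ≈ 17.3064.

π(247) = 53 and π(6853) = 881, so π(6853)/π(247) ≈ 16.6226. The PNT-predicted ratio is (6853/ln(6853)) / (247/ln(247)) ≈ 17.3064. The two agree to within a few percent, as expected.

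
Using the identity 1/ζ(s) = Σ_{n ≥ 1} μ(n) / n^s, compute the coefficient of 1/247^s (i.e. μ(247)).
μ(247) = 1

Factor n = 247 = 13 · 19. μ(n) = 0 if any exponent ≥ 2 (not squarefree); otherwise μ(n) = (−1)^{ω(n)} where ω(n) is the number of distinct prime factors. Applying: μ(247) = 1.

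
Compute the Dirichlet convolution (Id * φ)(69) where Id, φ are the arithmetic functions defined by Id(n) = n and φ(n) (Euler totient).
(Id * φ)(69) = 225

Divisors of 69: [1, 3, 23, 69]. For each d | 69:
  d = 1: Id(1) · φ(69/1) = 1 · 44 = 44
  d = 3: Id(3) · φ(69/3) = 3 · 22 = 66
  d = 23: Id(23) · φ(69/23) = 23 · 2 = 46
  d = 69: Id(69) · φ(69/69) = 69 · 1 = 69
Summing: (Id * φ)(69) = 44 + 66 + 46 + 69 = 225.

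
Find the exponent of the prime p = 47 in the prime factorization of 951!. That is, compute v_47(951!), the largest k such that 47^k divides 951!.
v_47(951!) = 20

Legendre's formula: v_p(n!) = Σ_{k ≥ 1} ⌊n / p^k⌋. For p = 47, n = 951, the terms are:
  ⌊951/47^1⌋ = ⌊951/47⌋ = 20
(the next term ⌊951/47^2⌋ = 0, terminating the sum). Summing: v_47(951!) = 20 = 20.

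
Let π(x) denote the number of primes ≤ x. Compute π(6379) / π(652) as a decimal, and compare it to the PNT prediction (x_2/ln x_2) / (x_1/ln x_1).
π(6379)/π(652) = 832/118 ≈ 7.0508;  PNT prediction ≈ 7.2367.

π(652) = 118 and π(6379) = 832, so π(6379)/π(652) ≈ 7.0508. The PNT-predicted ratio is (6379/ln(6379)) / (652/ln(652)) ≈ 7.2367. The two agree to within a few percent, as expected.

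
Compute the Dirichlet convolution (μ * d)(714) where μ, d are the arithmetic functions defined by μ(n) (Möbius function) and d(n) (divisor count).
(μ * d)(714) = 1

Divisors of 714: [1, 2, 3, 6, 7, 14, 17, 21, 34, 42, 51, 102, 119, 238, 357, 714]. For each d | 714:
  d = 1: μ(1) · d(714/1) = 1 · 16 = 16
  d = 2: μ(2) · d(714/2) = -1 · 8 = -8
  d = 3: μ(3) · d(714/3) = -1 · 8 = -8
  d = 6: μ(6) · d(714/6) = 1 · 4 = 4
  d = 7: μ(7) · d(714/7) = -1 · 8 = -8
  d = 14: μ(14) · d(714/14) = 1 · 4 = 4
  d = 17: μ(17) · d(714/17) = -1 · 8 = -8
  d = 21: μ(21) · d(714/21) = 1 · 4 = 4
  d = 34: μ(34) · d(714/34) = 1 · 4 = 4
  d = 42: μ(42) · d(714/42) = -1 · 2 = -2
  d = 51: μ(51) · d(714/51) = 1 · 4 = 4
  d = 102: μ(102) · d(714/102) = -1 · 2 = -2
  d = 119: μ(119) · d(714/119) = 1 · 4 = 4
  d = 238: μ(238) · d(714/238) = -1 · 2 = -2
  d = 357: μ(357) · d(714/357) = -1 · 2 = -2
  d = 714: μ(714) · d(714/714) = 1 · 1 = 1
Summing: (μ * d)(714) = 16 + -8 + -8 + 4 + -8 + 4 + -8 + 4 + 4 + -2 + 4 + -2 + 4 + -2 + -2 + 1 = 1.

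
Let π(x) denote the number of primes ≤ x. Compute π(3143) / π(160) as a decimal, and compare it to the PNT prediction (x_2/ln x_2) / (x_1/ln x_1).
π(3143)/π(160) = 446/37 ≈ 12.0541;  PNT prediction ≈ 12.3800.

π(160) = 37 and π(3143) = 446, so π(3143)/π(160) ≈ 12.0541. The PNT-predicted ratio is (3143/ln(3143)) / (160/ln(160)) ≈ 12.3800. The two agree to within a few percent, as expected.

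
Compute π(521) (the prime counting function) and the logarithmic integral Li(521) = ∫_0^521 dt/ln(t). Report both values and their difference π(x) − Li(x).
π(521) = 98;  Li(521) ≈ 105.16;  π(x) − Li(x) ≈ -7.16.

Direct count of primes ≤ 521 gives π(521) = 98. Numerical evaluation of the logarithmic integral gives Li(521) ≈ 105.16. The difference π(x) − Li(x) ≈ -7.16 is typically negative for small/moderate x (Li(x) overestimates), though Littlewood's theorem shows this sign changes infinitely often.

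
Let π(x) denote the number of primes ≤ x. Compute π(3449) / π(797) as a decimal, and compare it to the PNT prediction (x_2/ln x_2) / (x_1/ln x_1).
π(3449)/π(797) = 482/139 ≈ 3.4676;  PNT prediction ≈ 3.5492.

π(797) = 139 and π(3449) = 482, so π(3449)/π(797) ≈ 3.4676. The PNT-predicted ratio is (3449/ln(3449)) / (797/ln(797)) ≈ 3.5492. The two agree to within a few percent, as expected.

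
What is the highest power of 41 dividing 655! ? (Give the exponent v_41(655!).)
v_41(655!) = 15

Legendre's formula: v_p(n!) = Σ_{k ≥ 1} ⌊n / p^k⌋. For p = 41, n = 655, the terms are:
  ⌊655/41^1⌋ = ⌊655/41⌋ = 15
(the next term ⌊655/41^2⌋ = 0, terminating the sum). Summing: v_41(655!) = 15 = 15.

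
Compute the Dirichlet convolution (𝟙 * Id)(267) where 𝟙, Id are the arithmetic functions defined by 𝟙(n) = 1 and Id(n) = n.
(𝟙 * Id)(267) = 360

Divisors of 267: [1, 3, 89, 267]. For each d | 267:
  d = 1: 𝟙(1) · Id(267/1) = 1 · 267 = 267
  d = 3: 𝟙(3) · Id(267/3) = 1 · 89 = 89
  d = 89: 𝟙(89) · Id(267/89) = 1 · 3 = 3
  d = 267: 𝟙(267) · Id(267/267) = 1 · 1 = 1
Summing: (𝟙 * Id)(267) = 267 + 89 + 3 + 1 = 360.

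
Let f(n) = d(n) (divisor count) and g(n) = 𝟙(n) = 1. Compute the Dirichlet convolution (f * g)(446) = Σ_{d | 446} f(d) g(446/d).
(d * 𝟙)(446) = 9

Divisors of 446: [1, 2, 223, 446]. For each d | 446:
  d = 1: d(1) · 𝟙(446/1) = 1 · 1 = 1
  d = 2: d(2) · 𝟙(446/2) = 2 · 1 = 2
  d = 223: d(223) · 𝟙(446/223) = 2 · 1 = 2
  d = 446: d(446) · 𝟙(446/446) = 4 · 1 = 4
Summing: (d * 𝟙)(446) = 1 + 2 + 2 + 4 = 9.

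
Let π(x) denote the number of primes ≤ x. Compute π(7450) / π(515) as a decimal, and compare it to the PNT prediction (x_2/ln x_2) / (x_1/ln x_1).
π(7450)/π(515) = 942/97 ≈ 9.7113;  PNT prediction ≈ 10.1311.

π(515) = 97 and π(7450) = 942, so π(7450)/π(515) ≈ 9.7113. The PNT-predicted ratio is (7450/ln(7450)) / (515/ln(515)) ≈ 10.1311. The two agree to within a few percent, as expected.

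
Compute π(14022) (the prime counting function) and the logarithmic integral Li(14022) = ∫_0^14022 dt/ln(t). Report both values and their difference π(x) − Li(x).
π(14022) = 1654;  Li(14022) ≈ 1674.56;  π(x) − Li(x) ≈ -20.56.

Direct count of primes ≤ 14022 gives π(14022) = 1654. Numerical evaluation of the logarithmic integral gives Li(14022) ≈ 1674.56. The difference π(x) − Li(x) ≈ -20.56 is typically negative for small/moderate x (Li(x) overestimates), though Littlewood's theorem shows this sign changes infinitely often.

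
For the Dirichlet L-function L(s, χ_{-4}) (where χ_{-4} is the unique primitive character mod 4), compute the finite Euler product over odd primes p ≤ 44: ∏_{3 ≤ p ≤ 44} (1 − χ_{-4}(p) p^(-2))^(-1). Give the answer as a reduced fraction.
∏ = 11477831542914938630143/12524769798782976000000

The odd primes p ≤ 44 are [3, 5, 7, 11, 13, 17, 19, 23, 29, 31, 37, 41, 43]. For each, χ(p) = 1 if p ≡ 1 mod 4, χ(p) = −1 if p ≡ 3 mod 4. Taking (1 − χ(p)/p^2)^(-1) = p^2/(p^2 − χ(p)): (1 − (-1)/3^2)^(-1) · (1 − (1)/5^2)^(-1) · (1 − (-1)/7^2)^(-1) · (1 − (-1)/11^2)^(-1) · (1 − (1)/13^2)^(-1) · (1 − (1)/17^2)^(-1) · (1 − (-1)/19^2)^(-1) · (1 − (-1)/23^2)^(-1) · (1 − (1)/29^2)^(-1) · (1 − (-1)/31^2)^(-1) · (1 − (1)/37^2)^(-1) · (1 − (1)/41^2)^(-1) · (1 − (-1)/43^2)^(-1) = 11477831542914938630143/12524769798782976000000.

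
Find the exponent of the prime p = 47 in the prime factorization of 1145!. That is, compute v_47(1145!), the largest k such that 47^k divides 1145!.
v_47(1145!) = 24

Legendre's formula: v_p(n!) = Σ_{k ≥ 1} ⌊n / p^k⌋. For p = 47, n = 1145, the terms are:
  ⌊1145/47^1⌋ = ⌊1145/47⌋ = 24
(the next term ⌊1145/47^2⌋ = 0, terminating the sum). Summing: v_47(1145!) = 24 = 24.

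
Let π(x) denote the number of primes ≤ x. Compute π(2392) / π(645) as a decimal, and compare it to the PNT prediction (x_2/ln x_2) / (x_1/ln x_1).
π(2392)/π(645) = 355/117 ≈ 3.0342;  PNT prediction ≈ 3.0838.

π(645) = 117 and π(2392) = 355, so π(2392)/π(645) ≈ 3.0342. The PNT-predicted ratio is (2392/ln(2392)) / (645/ln(645)) ≈ 3.0838. The two agree to within a few percent, as expected.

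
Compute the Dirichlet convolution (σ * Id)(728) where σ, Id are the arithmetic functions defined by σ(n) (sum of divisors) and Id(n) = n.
(σ * Id)(728) = 19845

Divisors of 728: [1, 2, 4, 7, 8, 13, 14, 26, 28, 52, 56, 91, 104, 182, 364, 728]. For each d | 728:
  d = 1: σ(1) · Id(728/1) = 1 · 728 = 728
  d = 2: σ(2) · Id(728/2) = 3 · 364 = 1092
  d = 4: σ(4) · Id(728/4) = 7 · 182 = 1274
  d = 7: σ(7) · Id(728/7) = 8 · 104 = 832
  d = 8: σ(8) · Id(728/8) = 15 · 91 = 1365
  d = 13: σ(13) · Id(728/13) = 14 · 56 = 784
  d = 14: σ(14) · Id(728/14) = 24 · 52 = 1248
  d = 26: σ(26) · Id(728/26) = 42 · 28 = 1176
  d = 28: σ(28) · Id(728/28) = 56 · 26 = 1456
  d = 52: σ(52) · Id(728/52) = 98 · 14 = 1372
  d = 56: σ(56) · Id(728/56) = 120 · 13 = 1560
  d = 91: σ(91) · Id(728/91) = 112 · 8 = 896
  d = 104: σ(104) · Id(728/104) = 210 · 7 = 1470
  d = 182: σ(182) · Id(728/182) = 336 · 4 = 1344
  d = 364: σ(364) · Id(728/364) = 784 · 2 = 1568
  d = 728: σ(728) · Id(728/728) = 1680 · 1 = 1680
Summing: (σ * Id)(728) = 728 + 1092 + 1274 + 832 + 1365 + 784 + 1248 + 1176 + 1456 + 1372 + 1560 + 896 + 1470 + 1344 + 1568 + 1680 = 19845.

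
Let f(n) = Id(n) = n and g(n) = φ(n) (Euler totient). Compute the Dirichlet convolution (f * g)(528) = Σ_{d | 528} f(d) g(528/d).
(Id * φ)(528) = 5040

Divisors of 528: [1, 2, 3, 4, 6, 8, 11, 12, 16, 22, 24, 33, 44, 48, 66, 88, 132, 176, 264, 528]. For each d | 528:
  d = 1: Id(1) · φ(528/1) = 1 · 160 = 160
  d = 2: Id(2) · φ(528/2) = 2 · 80 = 160
  d = 3: Id(3) · φ(528/3) = 3 · 80 = 240
  d = 4: Id(4) · φ(528/4) = 4 · 40 = 160
  d = 6: Id(6) · φ(528/6) = 6 · 40 = 240
  d = 8: Id(8) · φ(528/8) = 8 · 20 = 160
  d = 11: Id(11) · φ(528/11) = 11 · 16 = 176
  d = 12: Id(12) · φ(528/12) = 12 · 20 = 240
  d = 16: Id(16) · φ(528/16) = 16 · 20 = 320
  d = 22: Id(22) · φ(528/22) = 22 · 8 = 176
  d = 24: Id(24) · φ(528/24) = 24 · 10 = 240
  d = 33: Id(33) · φ(528/33) = 33 · 8 = 264
  d = 44: Id(44) · φ(528/44) = 44 · 4 = 176
  d = 48: Id(48) · φ(528/48) = 48 · 10 = 480
  d = 66: Id(66) · φ(528/66) = 66 · 4 = 264
  d = 88: Id(88) · φ(528/88) = 88 · 2 = 176
  d = 132: Id(132) · φ(528/132) = 132 · 2 = 264
  d = 176: Id(176) · φ(528/176) = 176 · 2 = 352
  d = 264: Id(264) · φ(528/264) = 264 · 1 = 264
  d = 528: Id(528) · φ(528/528) = 528 · 1 = 528
Summing: (Id * φ)(528) = 160 + 160 + 240 + 160 + 240 + 160 + 176 + 240 + 320 + 176 + 240 + 264 + 176 + 480 + 264 + 176 + 264 + 352 + 264 + 528 = 5040.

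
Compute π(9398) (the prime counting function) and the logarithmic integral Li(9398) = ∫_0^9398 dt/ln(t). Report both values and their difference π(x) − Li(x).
π(9398) = 1162;  Li(9398) ≈ 1180.56;  π(x) − Li(x) ≈ -18.56.

Direct count of primes ≤ 9398 gives π(9398) = 1162. Numerical evaluation of the logarithmic integral gives Li(9398) ≈ 1180.56. The difference π(x) − Li(x) ≈ -18.56 is typically negative for small/moderate x (Li(x) overestimates), though Littlewood's theorem shows this sign changes infinitely often.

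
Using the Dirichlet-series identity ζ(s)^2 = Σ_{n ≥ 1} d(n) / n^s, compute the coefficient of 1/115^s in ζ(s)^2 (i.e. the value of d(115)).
d(115) = 4

ζ(s)^2 = (Σ 1/m^s)(Σ 1/k^s). The coefficient of 1/n^s in the product is the number of ordered pairs (m, k) with mk = n, which equals d(n). For n = 115, divisors are [1, 5, 23, 115], so d(115) = 4.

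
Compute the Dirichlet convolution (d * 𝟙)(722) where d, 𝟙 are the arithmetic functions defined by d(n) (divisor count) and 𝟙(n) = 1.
(d * 𝟙)(722) = 18

Divisors of 722: [1, 2, 19, 38, 361, 722]. For each d | 722:
  d = 1: d(1) · 𝟙(722/1) = 1 · 1 = 1
  d = 2: d(2) · 𝟙(722/2) = 2 · 1 = 2
  d = 19: d(19) · 𝟙(722/19) = 2 · 1 = 2
  d = 38: d(38) · 𝟙(722/38) = 4 · 1 = 4
  d = 361: d(361) · 𝟙(722/361) = 3 · 1 = 3
  d = 722: d(722) · 𝟙(722/722) = 6 · 1 = 6
Summing: (d * 𝟙)(722) = 1 + 2 + 2 + 4 + 3 + 6 = 18.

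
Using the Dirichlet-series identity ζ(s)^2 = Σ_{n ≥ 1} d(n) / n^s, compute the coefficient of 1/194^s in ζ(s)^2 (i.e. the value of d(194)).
d(194) = 4

ζ(s)^2 = (Σ 1/m^s)(Σ 1/k^s). The coefficient of 1/n^s in the product is the number of ordered pairs (m, k) with mk = n, which equals d(n). For n = 194, divisors are [1, 2, 97, 194], so d(194) = 4.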